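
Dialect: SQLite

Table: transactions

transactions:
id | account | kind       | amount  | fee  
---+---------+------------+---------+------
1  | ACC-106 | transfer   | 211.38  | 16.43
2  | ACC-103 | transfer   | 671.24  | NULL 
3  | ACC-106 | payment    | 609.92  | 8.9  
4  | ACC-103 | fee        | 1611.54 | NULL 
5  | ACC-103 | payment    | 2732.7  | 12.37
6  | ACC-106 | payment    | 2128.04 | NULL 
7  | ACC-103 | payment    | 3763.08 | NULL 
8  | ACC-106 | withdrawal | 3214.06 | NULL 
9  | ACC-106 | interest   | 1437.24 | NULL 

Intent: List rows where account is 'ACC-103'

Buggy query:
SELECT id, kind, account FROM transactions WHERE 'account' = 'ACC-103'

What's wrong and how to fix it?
Bug: Single quotes denote string literals in SQL; the column name is being compared as a constant string

Fix: Remove the quotes around the column name (or use double quotes for an identifier)

Corrected query:
SELECT id, kind, account FROM transactions WHERE account = 'ACC-103'

Result:
id | kind     | account
---+----------+--------
2  | transfer | ACC-103
4  | fee      | ACC-103
5  | payment  | ACC-103
7  | payment  | ACC-103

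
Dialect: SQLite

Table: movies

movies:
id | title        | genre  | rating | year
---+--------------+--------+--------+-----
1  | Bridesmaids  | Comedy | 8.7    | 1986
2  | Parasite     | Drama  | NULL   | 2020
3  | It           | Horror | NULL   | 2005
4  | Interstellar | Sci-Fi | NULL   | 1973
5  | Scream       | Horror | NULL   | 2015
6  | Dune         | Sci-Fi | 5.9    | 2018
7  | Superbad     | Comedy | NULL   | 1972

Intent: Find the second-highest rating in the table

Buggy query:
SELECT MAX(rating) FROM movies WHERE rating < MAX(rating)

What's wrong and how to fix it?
Bug: The inner MAX is an aggregate inside WHERE, which is not allowed

Fix: Put the inner MAX in a scalar subquery

Corrected query:
SELECT MAX(rating) FROM movies WHERE rating < (SELECT MAX(rating) FROM movies)

Result:
MAX(rating)
-----------
5.9        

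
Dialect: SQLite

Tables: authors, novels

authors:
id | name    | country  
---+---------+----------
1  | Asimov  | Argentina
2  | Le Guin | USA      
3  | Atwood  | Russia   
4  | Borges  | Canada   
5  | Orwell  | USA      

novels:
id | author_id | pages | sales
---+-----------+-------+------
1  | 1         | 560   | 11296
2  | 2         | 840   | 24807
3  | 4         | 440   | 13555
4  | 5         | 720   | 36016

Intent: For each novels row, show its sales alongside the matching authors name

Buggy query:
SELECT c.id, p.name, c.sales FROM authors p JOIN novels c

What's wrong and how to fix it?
Bug: JOIN with no ON clause produces a cartesian product; every novels row pairs with every authors row

Fix: Specify the join condition linking the foreign key to the parent id

Corrected query:
SELECT c.id, p.name, c.sales FROM authors p JOIN novels c ON c.author_id = p.id

Result:
id | name    | sales
---+---------+------
1  | Asimov  | 11296
2  | Le Guin | 24807
3  | Borges  | 13555
4  | Orwell  | 36016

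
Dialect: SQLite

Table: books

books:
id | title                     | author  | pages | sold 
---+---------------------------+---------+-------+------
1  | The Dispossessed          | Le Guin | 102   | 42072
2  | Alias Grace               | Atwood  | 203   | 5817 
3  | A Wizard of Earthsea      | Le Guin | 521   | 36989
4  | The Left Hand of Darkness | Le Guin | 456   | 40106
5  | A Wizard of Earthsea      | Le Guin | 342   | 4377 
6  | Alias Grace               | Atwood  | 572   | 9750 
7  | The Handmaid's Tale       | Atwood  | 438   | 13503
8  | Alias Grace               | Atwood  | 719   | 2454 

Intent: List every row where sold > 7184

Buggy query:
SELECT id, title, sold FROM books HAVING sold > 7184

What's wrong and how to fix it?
Bug: HAVING filters the output of aggregation, but this query has no GROUP BY and no aggregate functions, so SQLite rejects it (HAVING clause on a non-aggregate query); the condition here is per row

Fix: Use WHERE for row-level filtering

Corrected query:
SELECT id, title, sold FROM books WHERE sold > 7184

Result:
id | title                     | sold 
---+---------------------------+------
1  | The Dispossessed          | 42072
3  | A Wizard of Earthsea      | 36989
4  | The Left Hand of Darkness | 40106
6  | Alias Grace               | 9750 
7  | The Handmaid's Tale       | 13503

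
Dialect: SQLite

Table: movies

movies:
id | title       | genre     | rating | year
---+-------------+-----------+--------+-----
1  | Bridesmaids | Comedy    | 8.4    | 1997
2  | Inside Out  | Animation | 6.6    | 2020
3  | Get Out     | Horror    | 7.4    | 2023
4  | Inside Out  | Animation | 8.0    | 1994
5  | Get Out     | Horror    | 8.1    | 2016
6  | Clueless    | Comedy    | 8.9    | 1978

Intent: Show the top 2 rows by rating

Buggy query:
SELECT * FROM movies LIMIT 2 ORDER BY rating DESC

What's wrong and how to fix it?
Bug: LIMIT must come after ORDER BY

Fix: Sort with ORDER BY, then apply LIMIT

Corrected query:
SELECT * FROM movies ORDER BY rating DESC LIMIT 2

Result:
id | title       | genre  | rating | year
---+-------------+--------+--------+-----
6  | Clueless    | Comedy | 8.9    | 1978
1  | Bridesmaids | Comedy | 8.4    | 1997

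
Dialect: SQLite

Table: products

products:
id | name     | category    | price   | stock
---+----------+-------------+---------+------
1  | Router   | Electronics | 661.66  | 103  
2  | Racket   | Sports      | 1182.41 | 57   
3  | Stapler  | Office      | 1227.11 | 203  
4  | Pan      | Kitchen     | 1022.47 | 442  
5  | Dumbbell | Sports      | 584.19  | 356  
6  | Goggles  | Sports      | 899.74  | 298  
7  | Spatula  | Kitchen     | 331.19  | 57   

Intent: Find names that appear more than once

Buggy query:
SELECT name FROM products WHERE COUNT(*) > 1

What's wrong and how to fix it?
Bug: COUNT(*) is an aggregate and cannot be used in WHERE

Fix: GROUP BY name, then filter groups with HAVING COUNT(*) > 1

Corrected query:
SELECT name FROM products GROUP BY name HAVING COUNT(*) > 1

Result:
(no rows)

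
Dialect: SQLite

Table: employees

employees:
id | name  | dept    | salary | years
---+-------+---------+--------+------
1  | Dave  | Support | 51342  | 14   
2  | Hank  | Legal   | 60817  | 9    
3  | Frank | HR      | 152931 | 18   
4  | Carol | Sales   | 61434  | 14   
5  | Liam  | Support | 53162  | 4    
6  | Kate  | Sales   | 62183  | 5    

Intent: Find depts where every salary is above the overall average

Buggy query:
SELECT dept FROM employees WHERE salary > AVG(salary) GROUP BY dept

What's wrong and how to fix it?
Bug: AVG() is an aggregate; it can't sit directly in WHERE

Fix: Use a subquery for AVG and a HAVING MIN(...) filter so the condition holds for every row in the group

Corrected query:
SELECT dept FROM employees GROUP BY dept HAVING MIN(salary) > (SELECT AVG(salary) FROM employees)

Result:
dept
----
HR  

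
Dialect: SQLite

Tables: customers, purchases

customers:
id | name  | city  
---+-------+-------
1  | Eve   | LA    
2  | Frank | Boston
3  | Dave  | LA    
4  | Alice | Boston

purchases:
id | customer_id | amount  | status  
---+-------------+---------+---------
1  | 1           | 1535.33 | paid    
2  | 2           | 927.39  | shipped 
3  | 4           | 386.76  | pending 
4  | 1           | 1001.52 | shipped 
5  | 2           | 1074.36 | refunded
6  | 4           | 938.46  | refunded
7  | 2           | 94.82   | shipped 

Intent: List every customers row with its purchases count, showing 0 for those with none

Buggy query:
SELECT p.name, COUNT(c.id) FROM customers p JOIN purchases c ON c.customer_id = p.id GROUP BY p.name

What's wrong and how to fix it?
Bug: INNER JOIN drops customers rows that have no matching purchases rows

Fix: Use LEFT JOIN so parents without children still appear (COUNT(c.id) gives 0)

Corrected query:
SELECT p.name, COUNT(c.id) FROM customers p LEFT JOIN purchases c ON c.customer_id = p.id GROUP BY p.name

Result:
name  | COUNT(c.id)
------+------------
Alice | 2          
Dave  | 0          
Eve   | 2          
Frank | 3          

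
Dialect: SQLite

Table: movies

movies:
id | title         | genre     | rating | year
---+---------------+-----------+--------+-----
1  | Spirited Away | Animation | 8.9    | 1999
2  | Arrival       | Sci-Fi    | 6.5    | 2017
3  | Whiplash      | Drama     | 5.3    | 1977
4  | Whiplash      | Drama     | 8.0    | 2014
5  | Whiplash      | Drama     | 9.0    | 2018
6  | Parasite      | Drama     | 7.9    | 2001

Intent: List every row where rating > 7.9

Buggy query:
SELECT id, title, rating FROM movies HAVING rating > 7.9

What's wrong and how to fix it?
Bug: HAVING filters the output of aggregation, but this query has no GROUP BY and no aggregate functions, so SQLite rejects it (HAVING clause on a non-aggregate query); the condition here is per row

Fix: Use WHERE for row-level filtering

Corrected query:
SELECT id, title, rating FROM movies WHERE rating > 7.9

Result:
id | title         | rating
---+---------------+-------
1  | Spirited Away | 8.9   
4  | Whiplash      | 8     
5  | Whiplash      | 9     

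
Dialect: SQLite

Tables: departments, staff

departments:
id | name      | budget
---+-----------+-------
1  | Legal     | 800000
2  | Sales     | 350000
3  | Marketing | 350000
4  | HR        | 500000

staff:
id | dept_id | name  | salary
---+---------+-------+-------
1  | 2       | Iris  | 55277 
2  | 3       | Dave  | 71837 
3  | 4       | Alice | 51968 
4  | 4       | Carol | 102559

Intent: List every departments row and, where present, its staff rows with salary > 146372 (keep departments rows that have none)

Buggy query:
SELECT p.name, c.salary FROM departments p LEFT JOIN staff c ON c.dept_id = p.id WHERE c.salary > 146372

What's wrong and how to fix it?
Bug: A WHERE condition on the right-hand table after LEFT JOIN drops unmatched parents

Fix: Move the right-table condition into the ON clause so unmatched parents are kept

Corrected query:
SELECT p.name, c.salary FROM departments p LEFT JOIN staff c ON c.dept_id = p.id AND c.salary > 146372

Result:
name      | salary
----------+-------
Legal     | NULL  
Sales     | NULL  
Marketing | NULL  
HR        | NULL  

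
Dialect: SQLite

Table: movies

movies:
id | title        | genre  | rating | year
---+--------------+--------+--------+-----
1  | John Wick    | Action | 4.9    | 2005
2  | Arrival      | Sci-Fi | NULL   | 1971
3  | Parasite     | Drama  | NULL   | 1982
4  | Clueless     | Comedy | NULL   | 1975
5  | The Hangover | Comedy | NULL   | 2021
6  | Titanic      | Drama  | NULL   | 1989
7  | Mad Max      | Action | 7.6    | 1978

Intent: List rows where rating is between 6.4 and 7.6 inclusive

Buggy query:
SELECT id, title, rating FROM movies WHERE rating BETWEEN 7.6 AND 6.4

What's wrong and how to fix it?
Bug: BETWEEN expects the lower bound first; with 7.6 AND 6.4 the range is empty

Fix: Write BETWEEN 6.4 AND 7.6

Corrected query:
SELECT id, title, rating FROM movies WHERE rating BETWEEN 6.4 AND 7.6

Result:
id | title   | rating
---+---------+-------
7  | Mad Max | 7.6   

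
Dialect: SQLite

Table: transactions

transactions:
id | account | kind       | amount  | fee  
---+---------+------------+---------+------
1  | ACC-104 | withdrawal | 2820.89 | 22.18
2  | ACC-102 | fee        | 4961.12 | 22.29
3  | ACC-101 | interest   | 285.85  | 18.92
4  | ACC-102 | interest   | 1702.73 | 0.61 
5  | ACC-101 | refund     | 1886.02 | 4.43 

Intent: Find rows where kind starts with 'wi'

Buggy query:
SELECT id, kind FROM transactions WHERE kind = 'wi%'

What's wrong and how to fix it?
Bug: '=' compares the literal string including the % character; pattern matching needs LIKE

Fix: Replace '=' with LIKE so 'wi%' is treated as a pattern

Corrected query:
SELECT id, kind FROM transactions WHERE kind LIKE 'wi%'

Result:
id | kind      
---+-----------
1  | withdrawal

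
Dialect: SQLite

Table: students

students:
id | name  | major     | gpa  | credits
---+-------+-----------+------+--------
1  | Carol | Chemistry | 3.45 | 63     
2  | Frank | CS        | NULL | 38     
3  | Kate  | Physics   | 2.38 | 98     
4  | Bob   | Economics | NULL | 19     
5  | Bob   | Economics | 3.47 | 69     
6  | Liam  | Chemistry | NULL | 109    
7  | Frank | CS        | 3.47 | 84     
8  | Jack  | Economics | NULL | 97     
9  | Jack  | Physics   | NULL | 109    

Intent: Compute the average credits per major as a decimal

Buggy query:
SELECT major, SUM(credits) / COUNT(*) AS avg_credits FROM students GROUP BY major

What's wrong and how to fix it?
Bug: Both operands are integers, so '/' performs integer division and truncates

Fix: Cast one side to REAL so the division keeps the fractional part

Corrected query:
SELECT major, SUM(credits) * 1.0 / COUNT(*) AS avg_credits FROM students GROUP BY major

Result:
major     | avg_credits
----------+------------
CS        | 61         
Chemistry | 86         
Economics | 61.666667  
Physics   | 103.5      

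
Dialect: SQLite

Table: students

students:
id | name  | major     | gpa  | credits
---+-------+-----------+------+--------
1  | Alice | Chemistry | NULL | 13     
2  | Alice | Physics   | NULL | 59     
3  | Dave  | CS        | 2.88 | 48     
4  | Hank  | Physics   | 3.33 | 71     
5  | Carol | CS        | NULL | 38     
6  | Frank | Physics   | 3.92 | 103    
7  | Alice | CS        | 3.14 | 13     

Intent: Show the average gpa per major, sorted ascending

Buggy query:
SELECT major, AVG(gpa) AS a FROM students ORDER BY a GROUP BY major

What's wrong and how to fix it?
Bug: GROUP BY must precede ORDER BY

Fix: Move ORDER BY to the end, after GROUP BY

Corrected query:
SELECT major, AVG(gpa) AS a FROM students GROUP BY major ORDER BY a

Result:
major     | a    
----------+------
Chemistry | NULL 
CS        | 3.01 
Physics   | 3.625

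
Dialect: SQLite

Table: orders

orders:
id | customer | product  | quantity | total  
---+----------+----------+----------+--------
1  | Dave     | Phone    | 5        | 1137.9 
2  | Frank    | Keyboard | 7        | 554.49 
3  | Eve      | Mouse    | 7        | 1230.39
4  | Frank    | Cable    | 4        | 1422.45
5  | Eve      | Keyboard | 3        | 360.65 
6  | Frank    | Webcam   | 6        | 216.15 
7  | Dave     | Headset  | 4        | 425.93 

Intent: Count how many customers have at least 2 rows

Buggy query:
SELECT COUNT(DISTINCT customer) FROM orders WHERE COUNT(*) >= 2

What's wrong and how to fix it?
Bug: WHERE filters individual rows, not groups, so a group-level COUNT is invalid there

Fix: Use a subquery that GROUPs and filters with HAVING, then count its rows

Corrected query:
SELECT COUNT(*) FROM (SELECT customer FROM orders GROUP BY customer HAVING COUNT(*) >= 2)

Result:
COUNT(*)
--------
3       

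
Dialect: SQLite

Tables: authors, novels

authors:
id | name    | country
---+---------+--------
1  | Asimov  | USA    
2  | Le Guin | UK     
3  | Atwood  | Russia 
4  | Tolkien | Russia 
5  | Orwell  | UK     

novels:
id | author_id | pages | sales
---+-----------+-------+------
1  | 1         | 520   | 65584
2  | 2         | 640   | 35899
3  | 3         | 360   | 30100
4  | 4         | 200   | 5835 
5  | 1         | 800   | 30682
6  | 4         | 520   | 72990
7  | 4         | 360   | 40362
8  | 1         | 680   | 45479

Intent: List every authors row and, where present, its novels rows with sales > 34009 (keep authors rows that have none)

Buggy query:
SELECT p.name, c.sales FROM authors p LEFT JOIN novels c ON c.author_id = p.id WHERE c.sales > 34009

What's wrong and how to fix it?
Bug: Filtering c.sales in WHERE discards the NULL rows produced by LEFT JOIN, turning it into an inner join

Fix: Move the right-table condition into the ON clause so unmatched parents are kept

Corrected query:
SELECT p.name, c.sales FROM authors p LEFT JOIN novels c ON c.author_id = p.id AND c.sales > 34009

Result:
name    | sales
--------+------
Asimov  | 45479
Asimov  | 65584
Le Guin | 35899
Atwood  | NULL 
Tolkien | 40362
Tolkien | 72990
Orwell  | NULL 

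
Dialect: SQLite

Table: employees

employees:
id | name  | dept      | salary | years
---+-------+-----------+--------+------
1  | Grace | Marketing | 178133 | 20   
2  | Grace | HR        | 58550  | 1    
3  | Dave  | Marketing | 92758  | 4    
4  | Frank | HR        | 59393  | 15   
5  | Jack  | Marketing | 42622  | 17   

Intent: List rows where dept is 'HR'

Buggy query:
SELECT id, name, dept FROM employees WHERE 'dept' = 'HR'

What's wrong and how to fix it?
Bug: 'dept' in single quotes is a string literal, not the column; the comparison is literal-vs-literal and never true

Fix: Reference the column as dept without single quotes

Corrected query:
SELECT id, name, dept FROM employees WHERE dept = 'HR'

Result:
id | name  | dept
---+-------+-----
2  | Grace | HR  
4  | Frank | HR  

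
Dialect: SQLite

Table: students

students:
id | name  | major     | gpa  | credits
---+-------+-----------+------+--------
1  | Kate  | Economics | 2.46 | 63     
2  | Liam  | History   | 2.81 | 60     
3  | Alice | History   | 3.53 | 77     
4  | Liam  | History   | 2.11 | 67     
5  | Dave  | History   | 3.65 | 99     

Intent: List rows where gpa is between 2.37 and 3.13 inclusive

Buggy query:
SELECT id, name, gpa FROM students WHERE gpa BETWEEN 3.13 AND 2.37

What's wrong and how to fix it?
Bug: The bounds are reversed; BETWEEN a AND b requires a <= b to match anything

Fix: Swap the bounds so the smaller value comes first

Corrected query:
SELECT id, name, gpa FROM students WHERE gpa BETWEEN 2.37 AND 3.13

Result:
id | name | gpa 
---+------+-----
1  | Kate | 2.46
2  | Liam | 2.81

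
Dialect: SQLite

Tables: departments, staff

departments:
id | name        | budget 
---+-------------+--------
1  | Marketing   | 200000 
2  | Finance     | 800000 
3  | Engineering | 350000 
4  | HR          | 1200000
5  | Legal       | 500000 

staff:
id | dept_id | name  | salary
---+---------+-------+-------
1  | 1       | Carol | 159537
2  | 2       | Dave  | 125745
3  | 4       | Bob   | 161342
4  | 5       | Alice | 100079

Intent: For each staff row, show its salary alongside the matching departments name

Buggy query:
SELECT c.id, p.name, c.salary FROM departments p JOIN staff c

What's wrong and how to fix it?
Bug: JOIN with no ON clause produces a cartesian product; every staff row pairs with every departments row

Fix: Add ON c.dept_id = p.id to the JOIN

Corrected query:
SELECT c.id, p.name, c.salary FROM departments p JOIN staff c ON c.dept_id = p.id

Result:
id | name      | salary
---+-----------+-------
1  | Marketing | 159537
2  | Finance   | 125745
3  | HR        | 161342
4  | Legal     | 100079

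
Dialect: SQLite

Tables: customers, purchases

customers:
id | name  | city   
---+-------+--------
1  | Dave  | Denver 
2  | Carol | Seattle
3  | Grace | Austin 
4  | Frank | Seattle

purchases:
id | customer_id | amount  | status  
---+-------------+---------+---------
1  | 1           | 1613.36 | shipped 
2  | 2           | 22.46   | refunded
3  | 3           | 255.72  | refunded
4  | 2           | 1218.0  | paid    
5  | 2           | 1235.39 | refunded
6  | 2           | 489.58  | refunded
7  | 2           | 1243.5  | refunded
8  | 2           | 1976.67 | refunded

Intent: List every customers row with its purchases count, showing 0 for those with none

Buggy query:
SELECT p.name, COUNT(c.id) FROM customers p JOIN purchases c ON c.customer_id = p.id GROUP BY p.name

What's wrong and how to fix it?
Bug: INNER JOIN drops customers rows that have no matching purchases rows

Fix: Switch to LEFT JOIN to retain unmatched parent rows

Corrected query:
SELECT p.name, COUNT(c.id) FROM customers p LEFT JOIN purchases c ON c.customer_id = p.id GROUP BY p.name

Result:
name  | COUNT(c.id)
------+------------
Carol | 6          
Dave  | 1          
Frank | 0          
Grace | 1          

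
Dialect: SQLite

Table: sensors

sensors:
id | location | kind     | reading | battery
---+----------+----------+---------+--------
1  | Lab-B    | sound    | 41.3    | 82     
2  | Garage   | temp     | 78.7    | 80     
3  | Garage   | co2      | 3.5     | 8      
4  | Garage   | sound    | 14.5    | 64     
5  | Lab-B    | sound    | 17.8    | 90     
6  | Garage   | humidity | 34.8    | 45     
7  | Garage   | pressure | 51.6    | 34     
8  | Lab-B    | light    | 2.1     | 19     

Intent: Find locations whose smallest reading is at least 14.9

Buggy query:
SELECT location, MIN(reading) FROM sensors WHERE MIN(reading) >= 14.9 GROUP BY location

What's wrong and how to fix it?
Bug: MIN() in WHERE is a misuse of aggregate

Fix: Use HAVING for the per-group MIN condition

Corrected query:
SELECT location, MIN(reading) FROM sensors GROUP BY location HAVING MIN(reading) >= 14.9

Result:
(no rows)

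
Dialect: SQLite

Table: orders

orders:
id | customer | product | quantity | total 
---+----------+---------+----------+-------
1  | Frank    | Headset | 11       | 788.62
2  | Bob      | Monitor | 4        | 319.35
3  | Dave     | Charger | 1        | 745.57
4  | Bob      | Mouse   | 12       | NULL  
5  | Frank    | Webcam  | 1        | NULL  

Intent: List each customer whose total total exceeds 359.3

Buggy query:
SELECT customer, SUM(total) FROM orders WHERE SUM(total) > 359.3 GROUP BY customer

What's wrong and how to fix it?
Bug: WHERE runs before GROUP BY, so aggregates aren't available there

Fix: Move the aggregate condition to a HAVING clause

Corrected query:
SELECT customer, SUM(total) FROM orders GROUP BY customer HAVING SUM(total) > 359.3

Result:
customer | SUM(total)
---------+-----------
Dave     | 745.57    
Frank    | 788.62    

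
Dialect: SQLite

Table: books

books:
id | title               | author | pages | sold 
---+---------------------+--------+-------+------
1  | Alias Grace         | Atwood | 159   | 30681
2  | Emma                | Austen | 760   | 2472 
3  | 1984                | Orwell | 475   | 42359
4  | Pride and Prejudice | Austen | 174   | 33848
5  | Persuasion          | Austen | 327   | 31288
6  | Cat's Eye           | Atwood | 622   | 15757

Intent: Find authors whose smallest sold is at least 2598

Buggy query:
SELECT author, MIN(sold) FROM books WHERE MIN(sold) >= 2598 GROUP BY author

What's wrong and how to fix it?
Bug: MIN() in WHERE is a misuse of aggregate

Fix: Use HAVING for the per-group MIN condition

Corrected query:
SELECT author, MIN(sold) FROM books GROUP BY author HAVING MIN(sold) >= 2598

Result:
author | MIN(sold)
-------+----------
Atwood | 15757    
Orwell | 42359    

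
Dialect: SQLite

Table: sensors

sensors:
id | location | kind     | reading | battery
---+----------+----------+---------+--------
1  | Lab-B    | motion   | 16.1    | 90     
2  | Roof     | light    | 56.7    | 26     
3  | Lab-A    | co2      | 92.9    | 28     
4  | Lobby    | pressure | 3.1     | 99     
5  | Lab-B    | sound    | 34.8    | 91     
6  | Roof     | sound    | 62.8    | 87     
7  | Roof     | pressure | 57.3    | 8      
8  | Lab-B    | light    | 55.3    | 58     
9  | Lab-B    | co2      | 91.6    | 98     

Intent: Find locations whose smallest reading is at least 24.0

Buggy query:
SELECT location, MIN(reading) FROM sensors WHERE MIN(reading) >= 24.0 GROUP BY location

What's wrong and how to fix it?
Bug: MIN() in WHERE is a misuse of aggregate

Fix: Use HAVING for the per-group MIN condition

Corrected query:
SELECT location, MIN(reading) FROM sensors GROUP BY location HAVING MIN(reading) >= 24.0

Result:
location | MIN(reading)
---------+-------------
Lab-A    | 92.9        
Roof     | 56.7        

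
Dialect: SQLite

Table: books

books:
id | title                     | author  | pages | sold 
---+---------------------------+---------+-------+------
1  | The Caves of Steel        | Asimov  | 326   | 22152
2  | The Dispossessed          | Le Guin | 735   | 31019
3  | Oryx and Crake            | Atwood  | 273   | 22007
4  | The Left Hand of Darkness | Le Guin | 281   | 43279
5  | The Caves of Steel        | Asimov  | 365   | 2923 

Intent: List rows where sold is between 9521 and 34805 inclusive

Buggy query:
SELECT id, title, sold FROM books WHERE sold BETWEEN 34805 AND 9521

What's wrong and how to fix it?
Bug: BETWEEN expects the lower bound first; with 34805 AND 9521 the range is empty

Fix: Write BETWEEN 9521 AND 34805

Corrected query:
SELECT id, title, sold FROM books WHERE sold BETWEEN 9521 AND 34805

Result:
id | title              | sold 
---+--------------------+------
1  | The Caves of Steel | 22152
2  | The Dispossessed   | 31019
3  | Oryx and Crake     | 22007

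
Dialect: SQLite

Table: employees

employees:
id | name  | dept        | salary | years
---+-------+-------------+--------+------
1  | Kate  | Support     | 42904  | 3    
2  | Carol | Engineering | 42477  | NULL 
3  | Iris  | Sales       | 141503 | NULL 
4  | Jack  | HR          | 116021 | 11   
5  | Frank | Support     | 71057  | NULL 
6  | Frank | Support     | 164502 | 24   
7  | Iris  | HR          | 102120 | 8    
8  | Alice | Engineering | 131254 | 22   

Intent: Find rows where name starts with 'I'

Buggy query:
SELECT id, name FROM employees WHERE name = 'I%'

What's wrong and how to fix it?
Bug: Wildcards only work with LIKE; '=' treats '%' as a literal character

Fix: Use LIKE for wildcard pattern matching

Corrected query:
SELECT id, name FROM employees WHERE name LIKE 'I%'

Result:
id | name
---+-----
3  | Iris
7  | Iris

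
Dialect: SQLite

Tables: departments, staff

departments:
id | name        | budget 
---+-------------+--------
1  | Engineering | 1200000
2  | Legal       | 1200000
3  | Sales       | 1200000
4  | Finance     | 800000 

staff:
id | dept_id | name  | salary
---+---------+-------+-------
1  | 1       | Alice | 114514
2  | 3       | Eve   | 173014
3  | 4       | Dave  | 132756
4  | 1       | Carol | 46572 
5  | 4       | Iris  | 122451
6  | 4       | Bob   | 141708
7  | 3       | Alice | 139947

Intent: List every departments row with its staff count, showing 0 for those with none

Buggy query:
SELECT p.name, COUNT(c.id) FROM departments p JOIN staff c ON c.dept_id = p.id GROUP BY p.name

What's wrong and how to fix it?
Bug: INNER JOIN drops departments rows that have no matching staff rows

Fix: Switch to LEFT JOIN to retain unmatched parent rows

Corrected query:
SELECT p.name, COUNT(c.id) FROM departments p LEFT JOIN staff c ON c.dept_id = p.id GROUP BY p.name

Result:
name        | COUNT(c.id)
------------+------------
Engineering | 2          
Finance     | 3          
Legal       | 0          
Sales       | 2          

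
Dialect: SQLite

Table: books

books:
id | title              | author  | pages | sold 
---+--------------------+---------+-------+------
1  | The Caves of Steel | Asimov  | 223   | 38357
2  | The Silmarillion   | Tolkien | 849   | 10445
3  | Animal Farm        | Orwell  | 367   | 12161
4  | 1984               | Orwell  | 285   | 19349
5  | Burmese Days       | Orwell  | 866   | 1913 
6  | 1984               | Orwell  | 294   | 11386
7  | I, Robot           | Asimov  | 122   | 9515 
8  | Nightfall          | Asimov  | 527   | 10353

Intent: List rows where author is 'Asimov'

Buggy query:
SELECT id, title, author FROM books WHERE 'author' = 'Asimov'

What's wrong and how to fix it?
Bug: 'author' in single quotes is a string literal, not the column; the comparison is literal-vs-literal and never true

Fix: Reference the column as author without single quotes

Corrected query:
SELECT id, title, author FROM books WHERE author = 'Asimov'

Result:
id | title              | author
---+--------------------+-------
1  | The Caves of Steel | Asimov
7  | I, Robot           | Asimov
8  | Nightfall          | Asimov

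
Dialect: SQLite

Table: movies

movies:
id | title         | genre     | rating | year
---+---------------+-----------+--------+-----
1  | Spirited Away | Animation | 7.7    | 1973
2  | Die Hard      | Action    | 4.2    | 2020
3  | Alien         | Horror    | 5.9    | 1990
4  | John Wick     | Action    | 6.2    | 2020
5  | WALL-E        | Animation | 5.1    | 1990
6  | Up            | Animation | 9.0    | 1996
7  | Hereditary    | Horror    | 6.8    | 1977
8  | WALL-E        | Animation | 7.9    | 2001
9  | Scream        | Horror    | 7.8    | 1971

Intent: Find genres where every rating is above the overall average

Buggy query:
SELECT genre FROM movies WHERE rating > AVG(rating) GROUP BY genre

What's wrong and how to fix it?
Bug: AVG() is an aggregate; it can't sit directly in WHERE

Fix: Compute the overall average in a scalar subquery and compare each group's MIN against it in HAVING

Corrected query:
SELECT genre FROM movies GROUP BY genre HAVING MIN(rating) > (SELECT AVG(rating) FROM movies)

Result:
(no rows)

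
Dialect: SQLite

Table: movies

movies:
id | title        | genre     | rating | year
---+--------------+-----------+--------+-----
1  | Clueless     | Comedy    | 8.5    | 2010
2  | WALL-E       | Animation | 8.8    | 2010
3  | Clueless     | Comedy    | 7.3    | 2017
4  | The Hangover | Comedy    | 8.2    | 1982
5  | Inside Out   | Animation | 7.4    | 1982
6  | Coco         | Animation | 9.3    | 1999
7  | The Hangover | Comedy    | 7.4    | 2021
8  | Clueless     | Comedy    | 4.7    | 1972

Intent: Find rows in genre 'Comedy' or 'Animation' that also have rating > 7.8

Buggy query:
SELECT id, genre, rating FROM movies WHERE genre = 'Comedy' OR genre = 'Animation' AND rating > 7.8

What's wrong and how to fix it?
Bug: Without parentheses, AND is evaluated before OR, so the rating filter only applies to the 'Animation' branch

Fix: Group the OR with parentheses (or use IN), then AND the threshold

Corrected query:
SELECT id, genre, rating FROM movies WHERE (genre = 'Comedy' OR genre = 'Animation') AND rating > 7.8

Result:
id | genre     | rating
---+-----------+-------
1  | Comedy    | 8.5   
2  | Animation | 8.8   
4  | Comedy    | 8.2   
6  | Animation | 9.3   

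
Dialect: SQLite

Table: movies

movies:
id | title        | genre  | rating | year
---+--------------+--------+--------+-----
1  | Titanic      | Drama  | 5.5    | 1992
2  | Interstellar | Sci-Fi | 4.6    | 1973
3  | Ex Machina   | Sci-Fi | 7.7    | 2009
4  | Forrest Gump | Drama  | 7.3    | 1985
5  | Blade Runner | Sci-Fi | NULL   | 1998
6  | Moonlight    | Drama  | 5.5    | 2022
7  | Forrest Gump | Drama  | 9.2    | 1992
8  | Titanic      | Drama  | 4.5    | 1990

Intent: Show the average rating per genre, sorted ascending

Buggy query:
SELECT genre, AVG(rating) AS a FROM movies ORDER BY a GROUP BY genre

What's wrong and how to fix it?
Bug: ORDER BY appears before GROUP BY; SQL clause order requires GROUP BY first

Fix: Reorder: SELECT … FROM … GROUP BY … ORDER BY …

Corrected query:
SELECT genre, AVG(rating) AS a FROM movies GROUP BY genre ORDER BY a

Result:
genre  | a   
-------+-----
Sci-Fi | 6.15
Drama  | 6.4 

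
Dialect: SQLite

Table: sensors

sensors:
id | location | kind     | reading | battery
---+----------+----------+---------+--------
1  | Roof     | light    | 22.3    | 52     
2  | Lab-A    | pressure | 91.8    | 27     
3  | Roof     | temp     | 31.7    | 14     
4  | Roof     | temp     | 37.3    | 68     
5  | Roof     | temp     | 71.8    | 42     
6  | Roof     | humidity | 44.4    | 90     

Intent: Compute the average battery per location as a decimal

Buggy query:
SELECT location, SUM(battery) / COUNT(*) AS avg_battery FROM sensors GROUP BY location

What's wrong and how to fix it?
Bug: Both operands are integers, so '/' performs integer division and truncates

Fix: Multiply by 1.0 (or CAST to REAL) to force floating-point division

Corrected query:
SELECT location, SUM(battery) * 1.0 / COUNT(*) AS avg_battery FROM sensors GROUP BY location

Result:
location | avg_battery
---------+------------
Lab-A    | 27         
Roof     | 53.2       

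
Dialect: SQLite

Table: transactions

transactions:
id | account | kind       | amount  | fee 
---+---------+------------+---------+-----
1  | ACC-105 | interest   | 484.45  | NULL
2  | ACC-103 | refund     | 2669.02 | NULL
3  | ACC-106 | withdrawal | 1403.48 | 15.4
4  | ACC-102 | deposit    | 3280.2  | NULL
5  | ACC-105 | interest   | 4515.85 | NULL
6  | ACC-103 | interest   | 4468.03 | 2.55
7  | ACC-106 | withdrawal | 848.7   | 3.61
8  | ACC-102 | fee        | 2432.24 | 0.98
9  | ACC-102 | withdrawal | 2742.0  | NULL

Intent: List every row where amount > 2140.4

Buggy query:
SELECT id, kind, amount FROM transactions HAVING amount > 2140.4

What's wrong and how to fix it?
Bug: HAVING filters the output of aggregation, but this query has no GROUP BY and no aggregate functions, so SQLite rejects it (HAVING clause on a non-aggregate query); the condition here is per row

Fix: Replace HAVING with WHERE since the condition applies to individual rows

Corrected query:
SELECT id, kind, amount FROM transactions WHERE amount > 2140.4

Result:
id | kind       | amount 
---+------------+--------
2  | refund     | 2669.02
4  | deposit    | 3280.2 
5  | interest   | 4515.85
6  | interest   | 4468.03
8  | fee        | 2432.24
9  | withdrawal | 2742   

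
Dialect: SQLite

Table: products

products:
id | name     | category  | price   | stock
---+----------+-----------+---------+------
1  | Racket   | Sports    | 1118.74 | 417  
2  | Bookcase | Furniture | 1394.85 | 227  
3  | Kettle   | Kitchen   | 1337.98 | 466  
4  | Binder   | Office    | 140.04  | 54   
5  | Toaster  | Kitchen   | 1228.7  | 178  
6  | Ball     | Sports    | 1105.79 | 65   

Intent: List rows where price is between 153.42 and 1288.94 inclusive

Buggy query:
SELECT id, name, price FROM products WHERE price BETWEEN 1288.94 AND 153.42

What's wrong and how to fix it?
Bug: The bounds are reversed; BETWEEN a AND b requires a <= b to match anything

Fix: Write BETWEEN 153.42 AND 1288.94

Corrected query:
SELECT id, name, price FROM products WHERE price BETWEEN 153.42 AND 1288.94

Result:
id | name    | price  
---+---------+--------
1  | Racket  | 1118.74
5  | Toaster | 1228.7 
6  | Ball    | 1105.79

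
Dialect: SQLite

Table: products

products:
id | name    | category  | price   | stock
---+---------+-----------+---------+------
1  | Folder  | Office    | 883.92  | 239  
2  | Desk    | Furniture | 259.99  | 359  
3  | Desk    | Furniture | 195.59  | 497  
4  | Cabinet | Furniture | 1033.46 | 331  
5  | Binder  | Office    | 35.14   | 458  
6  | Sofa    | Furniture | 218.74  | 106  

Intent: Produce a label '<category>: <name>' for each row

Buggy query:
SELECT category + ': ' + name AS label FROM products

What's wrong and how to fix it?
Bug: '+' is numeric addition; on text columns SQLite converts them to 0 instead of concatenating

Fix: Use the || operator for string concatenation

Corrected query:
SELECT category || ': ' || name AS label FROM products

Result:
label             
------------------
Office: Folder    
Furniture: Desk   
Furniture: Desk   
Furniture: Cabinet
Office: Binder    
Furniture: Sofa   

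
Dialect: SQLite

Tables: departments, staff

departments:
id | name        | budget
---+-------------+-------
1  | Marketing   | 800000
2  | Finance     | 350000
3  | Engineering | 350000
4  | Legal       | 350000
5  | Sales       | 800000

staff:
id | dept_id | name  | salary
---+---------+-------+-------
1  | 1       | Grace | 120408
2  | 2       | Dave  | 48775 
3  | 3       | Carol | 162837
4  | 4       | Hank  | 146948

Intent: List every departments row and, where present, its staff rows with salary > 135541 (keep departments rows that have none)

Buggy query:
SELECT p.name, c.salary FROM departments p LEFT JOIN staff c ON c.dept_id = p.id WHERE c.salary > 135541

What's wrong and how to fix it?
Bug: A WHERE condition on the right-hand table after LEFT JOIN drops unmatched parents

Fix: Put 'c.salary > 135541' in the JOIN's ON clause instead of WHERE

Corrected query:
SELECT p.name, c.salary FROM departments p LEFT JOIN staff c ON c.dept_id = p.id AND c.salary > 135541

Result:
name        | salary
------------+-------
Marketing   | NULL  
Finance     | NULL  
Engineering | 162837
Legal       | 146948
Sales       | NULL  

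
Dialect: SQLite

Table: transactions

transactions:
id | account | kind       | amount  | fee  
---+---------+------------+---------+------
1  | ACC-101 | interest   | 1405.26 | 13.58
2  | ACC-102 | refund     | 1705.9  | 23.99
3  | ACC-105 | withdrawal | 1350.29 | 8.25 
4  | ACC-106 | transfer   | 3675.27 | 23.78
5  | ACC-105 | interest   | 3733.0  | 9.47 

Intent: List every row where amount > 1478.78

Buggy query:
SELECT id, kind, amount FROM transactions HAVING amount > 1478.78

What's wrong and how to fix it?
Bug: HAVING filters the output of aggregation, but this query has no GROUP BY and no aggregate functions, so SQLite rejects it (HAVING clause on a non-aggregate query); the condition here is per row

Fix: Replace HAVING with WHERE since the condition applies to individual rows

Corrected query:
SELECT id, kind, amount FROM transactions WHERE amount > 1478.78

Result:
id | kind     | amount 
---+----------+--------
2  | refund   | 1705.9 
4  | transfer | 3675.27
5  | interest | 3733   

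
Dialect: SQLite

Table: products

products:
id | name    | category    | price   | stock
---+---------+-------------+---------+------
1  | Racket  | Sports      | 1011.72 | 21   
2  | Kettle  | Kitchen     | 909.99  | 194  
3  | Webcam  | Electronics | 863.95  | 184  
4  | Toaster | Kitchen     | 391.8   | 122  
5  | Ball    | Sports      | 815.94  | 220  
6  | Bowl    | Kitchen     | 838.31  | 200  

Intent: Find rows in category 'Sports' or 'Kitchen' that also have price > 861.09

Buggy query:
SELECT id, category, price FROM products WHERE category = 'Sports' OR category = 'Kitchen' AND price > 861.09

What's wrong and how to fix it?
Bug: Without parentheses, AND is evaluated before OR, so the price filter only applies to the 'Kitchen' branch

Fix: Group the OR with parentheses (or use IN), then AND the threshold

Corrected query:
SELECT id, category, price FROM products WHERE (category = 'Sports' OR category = 'Kitchen') AND price > 861.09

Result:
id | category | price  
---+----------+--------
1  | Sports   | 1011.72
2  | Kitchen  | 909.99 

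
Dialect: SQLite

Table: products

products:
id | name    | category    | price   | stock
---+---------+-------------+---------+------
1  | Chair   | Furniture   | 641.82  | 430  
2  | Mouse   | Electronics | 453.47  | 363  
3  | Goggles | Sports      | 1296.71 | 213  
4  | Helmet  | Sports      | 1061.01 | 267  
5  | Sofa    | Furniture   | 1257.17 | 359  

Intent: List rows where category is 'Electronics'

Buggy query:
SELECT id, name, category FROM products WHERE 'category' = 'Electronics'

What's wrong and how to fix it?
Bug: 'category' in single quotes is a string literal, not the column; the comparison is literal-vs-literal and never true

Fix: Reference the column as category without single quotes

Corrected query:
SELECT id, name, category FROM products WHERE category = 'Electronics'

Result:
id | name  | category   
---+-------+------------
2  | Mouse | Electronics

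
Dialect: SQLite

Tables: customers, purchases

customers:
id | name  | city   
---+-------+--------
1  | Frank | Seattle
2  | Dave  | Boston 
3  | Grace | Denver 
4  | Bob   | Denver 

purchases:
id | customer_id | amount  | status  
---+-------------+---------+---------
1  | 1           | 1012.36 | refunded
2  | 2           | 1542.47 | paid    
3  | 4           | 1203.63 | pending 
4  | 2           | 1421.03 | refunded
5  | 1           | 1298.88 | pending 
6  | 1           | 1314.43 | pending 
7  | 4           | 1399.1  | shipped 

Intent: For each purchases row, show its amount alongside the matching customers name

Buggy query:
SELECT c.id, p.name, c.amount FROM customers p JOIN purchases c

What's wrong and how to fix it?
Bug: Missing join condition: each purchases row is matched to all customers rows instead of just its own

Fix: Add ON c.customer_id = p.id to the JOIN

Corrected query:
SELECT c.id, p.name, c.amount FROM customers p JOIN purchases c ON c.customer_id = p.id

Result:
id | name  | amount 
---+-------+--------
1  | Frank | 1012.36
2  | Dave  | 1542.47
3  | Bob   | 1203.63
4  | Dave  | 1421.03
5  | Frank | 1298.88
6  | Frank | 1314.43
7  | Bob   | 1399.1 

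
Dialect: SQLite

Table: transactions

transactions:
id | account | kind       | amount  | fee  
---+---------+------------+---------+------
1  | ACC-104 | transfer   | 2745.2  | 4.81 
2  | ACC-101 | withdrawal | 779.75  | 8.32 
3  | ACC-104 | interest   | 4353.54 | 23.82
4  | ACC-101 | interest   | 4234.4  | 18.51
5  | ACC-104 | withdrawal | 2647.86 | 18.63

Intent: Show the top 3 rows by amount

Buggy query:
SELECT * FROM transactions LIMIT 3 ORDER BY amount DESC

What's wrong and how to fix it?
Bug: LIMIT must come after ORDER BY

Fix: Sort with ORDER BY, then apply LIMIT

Corrected query:
SELECT * FROM transactions ORDER BY amount DESC LIMIT 3

Result:
id | account | kind     | amount  | fee  
---+---------+----------+---------+------
3  | ACC-104 | interest | 4353.54 | 23.82
4  | ACC-101 | interest | 4234.4  | 18.51
1  | ACC-104 | transfer | 2745.2  | 4.81 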